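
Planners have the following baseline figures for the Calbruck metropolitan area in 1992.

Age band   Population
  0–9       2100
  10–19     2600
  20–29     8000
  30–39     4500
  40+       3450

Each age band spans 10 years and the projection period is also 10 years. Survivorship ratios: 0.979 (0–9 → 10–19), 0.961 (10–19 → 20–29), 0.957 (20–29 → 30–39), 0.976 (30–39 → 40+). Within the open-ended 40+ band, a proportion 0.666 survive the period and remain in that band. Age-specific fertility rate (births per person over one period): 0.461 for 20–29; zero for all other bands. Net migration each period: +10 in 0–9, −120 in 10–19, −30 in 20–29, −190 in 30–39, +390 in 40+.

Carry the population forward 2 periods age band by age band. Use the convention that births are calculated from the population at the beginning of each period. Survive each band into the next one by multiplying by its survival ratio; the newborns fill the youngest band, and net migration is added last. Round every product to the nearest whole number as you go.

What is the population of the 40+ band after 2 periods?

After projecting period 1:
Births: 8000 × 0.461 = 3688
10–19: 2100 × 0.979 = 2056
20–29: 2600 × 0.961 = 2499
30–39: 8000 × 0.957 = 7656
40+: 4500 × 0.976 + 3450 × 0.666 = 4392 + 2298 = 6690
Net migration: 0–9 + 10 → 3698; 10–19 − 120 → 1936; 20–29 − 30 → 2469; 30–39 − 190 → 7466; 40+ + 390 → 7080
Population now: 0–9=3698, 10–19=1936, 20–29=2469, 30–39=7466, 40+=7080
After projecting period 2:
Births: 2469 × 0.461 = 1138
10–19: 3698 × 0.979 = 3620
20–29: 1936 × 0.961 = 1860
30–39: 2469 × 0.957 = 2363
40+: 7466 × 0.976 + 7080 × 0.666 = 7287 + 4715 = 12002
Net migration: 0–9 + 10 → 1148; 10–19 − 120 → 3500; 20–29 − 30 → 1830; 30–39 − 190 → 2173; 40+ + 390 → 12392
Population now: 0–9=1148, 10–19=3500, 20–29=1830, 30–39=2173, 40+=12392

12392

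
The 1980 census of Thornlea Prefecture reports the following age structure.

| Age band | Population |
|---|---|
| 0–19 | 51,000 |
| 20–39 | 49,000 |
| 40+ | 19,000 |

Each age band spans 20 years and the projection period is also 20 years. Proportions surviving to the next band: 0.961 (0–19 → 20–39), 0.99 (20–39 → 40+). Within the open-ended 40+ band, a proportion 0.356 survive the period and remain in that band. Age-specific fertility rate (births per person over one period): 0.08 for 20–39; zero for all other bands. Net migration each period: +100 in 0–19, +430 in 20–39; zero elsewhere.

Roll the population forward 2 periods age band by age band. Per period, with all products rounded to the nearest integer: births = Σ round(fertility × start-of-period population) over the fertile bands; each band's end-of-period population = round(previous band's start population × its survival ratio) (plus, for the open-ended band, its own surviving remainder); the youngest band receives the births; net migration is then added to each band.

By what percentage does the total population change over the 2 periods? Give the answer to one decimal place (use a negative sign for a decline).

After projecting period 1:
Births: 49000 × 0.08 = 3920
20–39: 51000 × 0.961 = 49011
40+: 49000 × 0.99 + 19000 × 0.356 = 48510 + 6764 = 55274
Net migration: 0–19 + 100 → 4020; 20–39 + 430 → 49441
→ [4020, 49441, 55274]
After projecting period 2:
Births: 49441 × 0.08 = 3955
20–39: 4020 × 0.961 = 3863
40+: 49441 × 0.99 + 55274 × 0.356 = 48947 + 19678 = 68625
Net migration: 0–19 + 100 → 4055; 20–39 + 430 → 4293
→ [4055, 4293, 68625]
Total: 119000 → 76973; change = -42027; percentage change = -35.3%

-35.3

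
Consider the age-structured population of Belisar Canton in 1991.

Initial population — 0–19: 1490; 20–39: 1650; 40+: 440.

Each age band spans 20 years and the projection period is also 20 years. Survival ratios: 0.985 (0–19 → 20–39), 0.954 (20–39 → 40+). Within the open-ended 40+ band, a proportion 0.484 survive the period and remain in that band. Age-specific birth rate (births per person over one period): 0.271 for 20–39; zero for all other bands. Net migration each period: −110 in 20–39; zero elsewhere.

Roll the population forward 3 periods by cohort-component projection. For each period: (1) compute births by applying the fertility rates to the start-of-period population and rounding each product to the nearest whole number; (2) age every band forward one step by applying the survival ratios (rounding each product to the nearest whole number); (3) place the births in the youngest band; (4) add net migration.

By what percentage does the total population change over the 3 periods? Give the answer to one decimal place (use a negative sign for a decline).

Numbering the groups 1..3 from youngest to oldest:
[period 1]
Births: 1650 * 0.271 = 447
Group 2: 1490 * 0.985 = 1468
Group 3: 1650 * 0.954 + 440 * 0.484 = 1574 + 213 = 1787
Net migration: Group 2 − 110 → 1358
End of period: [447, 1358, 1787]
[period 2]
Births: 1358 * 0.271 = 368
Group 2: 447 * 0.985 = 440
Group 3: 1358 * 0.954 + 1787 * 0.484 = 1296 + 865 = 2161
Net migration: Group 2 − 110 → 330
End of period: [368, 330, 2161]
[period 3]
Births: 330 * 0.271 = 89
Group 2: 368 * 0.985 = 362
Group 3: 330 * 0.954 + 2161 * 0.484 = 315 + 1046 = 1361
Net migration: Group 2 − 110 → 252
End of period: [89, 252, 1361]
Total: 3580 → 1702; change = -1878; percentage change = -52.5%

-52.5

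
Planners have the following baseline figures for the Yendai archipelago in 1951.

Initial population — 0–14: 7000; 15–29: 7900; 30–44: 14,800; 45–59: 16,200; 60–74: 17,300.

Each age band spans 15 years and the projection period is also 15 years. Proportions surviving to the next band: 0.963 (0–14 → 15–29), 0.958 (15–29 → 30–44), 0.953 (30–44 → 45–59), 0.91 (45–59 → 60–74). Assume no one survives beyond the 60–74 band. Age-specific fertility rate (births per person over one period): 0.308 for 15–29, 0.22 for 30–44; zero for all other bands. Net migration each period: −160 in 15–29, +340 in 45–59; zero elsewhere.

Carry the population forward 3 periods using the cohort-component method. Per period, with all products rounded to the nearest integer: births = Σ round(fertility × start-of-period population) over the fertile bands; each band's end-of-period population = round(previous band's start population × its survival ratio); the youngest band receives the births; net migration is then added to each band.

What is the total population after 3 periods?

(Bands numbered youngest = 1 to oldest = 5.)
Period 1:
Births: 7900 * 0.308 = 2433, 14800 * 0.22 = 3256 ⇒ total 5689
Band 2: 7000 * 0.963 = 6741
Band 3: 7900 * 0.958 = 7568
Band 4: 14800 * 0.953 = 14104
Band 5: 16200 * 0.91 = 14742
Net migration: Band 2 − 160 → 6581; Band 4 + 340 → 14444
→ [5689, 6581, 7568, 14444, 14742]
Period 2:
Births: 6581 * 0.308 = 2027, 7568 * 0.22 = 1665 ⇒ total 3692
Band 2: 5689 * 0.963 = 5479
Band 3: 6581 * 0.958 = 6305
Band 4: 7568 * 0.953 = 7212
Band 5: 14444 * 0.91 = 13144
Net migration: Band 2 − 160 → 5319; Band 4 + 340 → 7552
→ [3692, 5319, 6305, 7552, 13144]
Period 3:
Births: 5319 * 0.308 = 1638, 6305 * 0.22 = 1387 ⇒ total 3025
Band 2: 3692 * 0.963 = 3555
Band 3: 5319 * 0.958 = 5096
Band 4: 6305 * 0.953 = 6009
Band 5: 7552 * 0.91 = 6872
Net migration: Band 2 − 160 → 3395; Band 4 + 340 → 6349
→ [3025, 3395, 5096, 6349, 6872]
Total after period 3: 3025 + 3395 + 5096 + 6349 + 6872 = 24737

24737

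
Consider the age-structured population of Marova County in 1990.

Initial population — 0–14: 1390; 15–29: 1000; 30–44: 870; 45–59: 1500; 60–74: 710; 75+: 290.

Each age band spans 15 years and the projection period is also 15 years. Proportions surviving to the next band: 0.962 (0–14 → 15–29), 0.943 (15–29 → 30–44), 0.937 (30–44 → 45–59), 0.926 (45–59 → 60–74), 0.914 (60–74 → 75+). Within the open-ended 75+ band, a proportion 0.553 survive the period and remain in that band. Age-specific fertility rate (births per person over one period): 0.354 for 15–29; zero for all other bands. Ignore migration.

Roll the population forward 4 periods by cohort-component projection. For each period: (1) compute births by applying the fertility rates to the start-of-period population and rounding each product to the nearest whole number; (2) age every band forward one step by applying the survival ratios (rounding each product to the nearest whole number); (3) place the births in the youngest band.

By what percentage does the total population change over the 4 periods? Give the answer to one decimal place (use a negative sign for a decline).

Call the bands 1 to 6, youngest first.
— Period 1 —
Births: 1000 * 0.354 = 354
Band 2: 1390 * 0.962 = 1337
Band 3: 1000 * 0.943 = 943
Band 4: 870 * 0.937 = 815
Band 5: 1500 * 0.926 = 1389
Band 6: 710 * 0.914 + 290 * 0.553 = 649 + 160 = 809
Population now: 0–14=354, 15–29=1337, 30–44=943, 45–59=815, 60–74=1389, 75+=809
— Period 2 —
Births: 1337 * 0.354 = 473
Band 2: 354 * 0.962 = 341
Band 3: 1337 * 0.943 = 1261
Band 4: 943 * 0.937 = 884
Band 5: 815 * 0.926 = 755
Band 6: 1389 * 0.914 + 809 * 0.553 = 1270 + 447 = 1717
Population now: 0–14=473, 15–29=341, 30–44=1261, 45–59=884, 60–74=755, 75+=1717
— Period 3 —
Births: 341 * 0.354 = 121
Band 2: 473 * 0.962 = 455
Band 3: 341 * 0.943 = 322
Band 4: 1261 * 0.937 = 1182
Band 5: 884 * 0.926 = 819
Band 6: 755 * 0.914 + 1717 * 0.553 = 690 + 950 = 1640
Population now: 0–14=121, 15–29=455, 30–44=322, 45–59=1182, 60–74=819, 75+=1640
— Period 4 —
Births: 455 * 0.354 = 161
Band 2: 121 * 0.962 = 116
Band 3: 455 * 0.943 = 429
Band 4: 322 * 0.937 = 302
Band 5: 1182 * 0.926 = 1095
Band 6: 819 * 0.914 + 1640 * 0.553 = 749 + 907 = 1656
Population now: 0–14=161, 15–29=116, 30–44=429, 45–59=302, 60–74=1095, 75+=1656
Total: 5760 → 3759; change = -2001; percentage change = -34.7%

-34.7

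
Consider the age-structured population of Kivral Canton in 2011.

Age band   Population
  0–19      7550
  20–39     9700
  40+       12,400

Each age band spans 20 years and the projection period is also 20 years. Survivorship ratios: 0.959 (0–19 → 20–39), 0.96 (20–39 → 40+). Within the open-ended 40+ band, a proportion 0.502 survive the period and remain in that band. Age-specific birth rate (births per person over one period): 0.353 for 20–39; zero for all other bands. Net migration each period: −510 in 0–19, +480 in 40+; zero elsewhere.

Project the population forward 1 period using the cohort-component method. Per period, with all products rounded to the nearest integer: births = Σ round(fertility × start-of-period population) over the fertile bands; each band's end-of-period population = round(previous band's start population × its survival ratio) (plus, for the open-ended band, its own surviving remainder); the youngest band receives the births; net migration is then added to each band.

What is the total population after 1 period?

26171

Period 1.
Births: 9700 × 0.353 = 3424
20–39: 7550 × 0.959 = 7240
40+: 9700 × 0.96 + 12400 × 0.502 = 9312 + 6225 = 15537
Net migration: 0–19 − 510 → 2914; 40+ + 480 → 16017
Population now: 0–19=2914, 20–39=7240, 40+=16017
Total after period 1: 2914 + 7240 + 16017 = 26171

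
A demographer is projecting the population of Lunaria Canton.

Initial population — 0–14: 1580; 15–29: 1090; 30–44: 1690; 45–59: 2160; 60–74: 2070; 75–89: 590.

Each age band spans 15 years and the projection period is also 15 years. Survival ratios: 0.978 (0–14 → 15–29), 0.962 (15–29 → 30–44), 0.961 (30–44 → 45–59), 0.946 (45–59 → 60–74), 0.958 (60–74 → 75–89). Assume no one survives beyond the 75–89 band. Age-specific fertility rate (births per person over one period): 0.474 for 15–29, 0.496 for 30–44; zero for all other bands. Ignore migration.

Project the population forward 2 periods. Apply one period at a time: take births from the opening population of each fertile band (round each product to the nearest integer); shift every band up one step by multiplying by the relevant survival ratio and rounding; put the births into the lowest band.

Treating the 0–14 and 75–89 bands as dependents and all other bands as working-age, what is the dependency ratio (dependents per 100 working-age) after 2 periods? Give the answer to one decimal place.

[period 1]
Births: 1090 × 0.474 = 517 ; 1690 × 0.496 = 838 — total 1355
15–29: 1580 × 0.978 = 1545
30–44: 1090 × 0.962 = 1049
45–59: 1690 × 0.961 = 1624
60–74: 2160 × 0.946 = 2043
75–89: 2070 × 0.958 = 1983
Giving 1355 / 1545 / 1049 / 1624 / 2043 / 1983.
[period 2]
Births: 1545 × 0.474 = 732 ; 1049 × 0.496 = 520 — total 1252
15–29: 1355 × 0.978 = 1325
30–44: 1545 × 0.962 = 1486
45–59: 1049 × 0.961 = 1008
60–74: 1624 × 0.946 = 1536
75–89: 2043 × 0.958 = 1957
Giving 1252 / 1325 / 1486 / 1008 / 1536 / 1957.
Dependents (band 0–14 + band 75–89) = 1252 + 1957 = 3209; working-age = 5355; ratio = 3209/5355 × 100 = 59.9

59.9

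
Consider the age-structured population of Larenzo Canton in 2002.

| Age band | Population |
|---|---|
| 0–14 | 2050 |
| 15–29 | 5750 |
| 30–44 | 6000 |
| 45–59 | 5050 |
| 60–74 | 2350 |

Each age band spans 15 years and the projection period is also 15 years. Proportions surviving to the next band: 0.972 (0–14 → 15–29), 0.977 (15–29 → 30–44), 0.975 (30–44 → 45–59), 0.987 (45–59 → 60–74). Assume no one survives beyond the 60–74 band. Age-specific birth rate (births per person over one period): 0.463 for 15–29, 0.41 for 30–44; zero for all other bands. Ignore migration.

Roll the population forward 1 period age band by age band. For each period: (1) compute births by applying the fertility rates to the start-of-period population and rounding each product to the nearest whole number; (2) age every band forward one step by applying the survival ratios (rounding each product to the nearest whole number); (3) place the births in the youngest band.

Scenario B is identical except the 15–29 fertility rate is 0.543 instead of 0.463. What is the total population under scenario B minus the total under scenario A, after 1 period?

Period 1:
Births: 5750 × 0.463 = 2662  |  6000 × 0.41 = 2460 ⇒ total 5122
15–29: 2050 × 0.972 = 1993
30–44: 5750 × 0.977 = 5618
45–59: 6000 × 0.975 = 5850
60–74: 5050 × 0.987 = 4984
Population now: 0–14=5122, 15–29=1993, 30–44=5618, 45–59=5850, 60–74=4984
Scenario A total after 1 period: 23567
Scenario B projection —
Period 1:
Births: 5750 × 0.543 = 3122  |  6000 × 0.41 = 2460 ⇒ total 5582
15–29: 2050 × 0.972 = 1993
30–44: 5750 × 0.977 = 5618
45–59: 6000 × 0.975 = 5850
60–74: 5050 × 0.987 = 4984
Population now: 0–14=5582, 15–29=1993, 30–44=5618, 45–59=5850, 60–74=4984
Scenario B total after 1 period: 24027
Difference B − A = 24027 − 23567 = 460

460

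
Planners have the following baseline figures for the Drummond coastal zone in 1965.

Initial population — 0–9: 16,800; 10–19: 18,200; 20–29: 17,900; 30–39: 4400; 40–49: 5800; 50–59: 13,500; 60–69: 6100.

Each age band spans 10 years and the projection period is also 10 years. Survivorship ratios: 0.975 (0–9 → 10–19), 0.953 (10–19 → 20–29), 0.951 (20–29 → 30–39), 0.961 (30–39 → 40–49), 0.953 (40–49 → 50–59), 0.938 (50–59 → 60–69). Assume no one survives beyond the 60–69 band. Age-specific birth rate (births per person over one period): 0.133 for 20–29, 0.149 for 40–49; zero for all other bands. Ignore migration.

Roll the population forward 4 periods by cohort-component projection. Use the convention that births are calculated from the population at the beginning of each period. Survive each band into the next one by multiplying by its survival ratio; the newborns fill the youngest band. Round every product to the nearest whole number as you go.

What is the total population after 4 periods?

56755

Numbering the groups 1..7 from youngest to oldest:
— Period 1 —
Births: 17900 × 0.133 = 2381, 5800 × 0.149 = 864 ⇒ total 3245
Group 2: 16800 × 0.975 = 16380
Group 3: 18200 × 0.953 = 17345
Group 4: 17900 × 0.951 = 17023
Group 5: 4400 × 0.961 = 4228
Group 6: 5800 × 0.953 = 5527
Group 7: 13500 × 0.938 = 12663
End of period: [3245, 16380, 17345, 17023, 4228, 5527, 12663]
— Period 2 —
Births: 17345 × 0.133 = 2307, 4228 × 0.149 = 630 ⇒ total 2937
Group 2: 3245 × 0.975 = 3164
Group 3: 16380 × 0.953 = 15610
Group 4: 17345 × 0.951 = 16495
Group 5: 17023 × 0.961 = 16359
Group 6: 4228 × 0.953 = 4029
Group 7: 5527 × 0.938 = 5184
End of period: [2937, 3164, 15610, 16495, 16359, 4029, 5184]
— Period 3 —
Births: 15610 × 0.133 = 2076, 16359 × 0.149 = 2437 ⇒ total 4513
Group 2: 2937 × 0.975 = 2864
Group 3: 3164 × 0.953 = 3015
Group 4: 15610 × 0.951 = 14845
Group 5: 16495 × 0.961 = 15852
Group 6: 16359 × 0.953 = 15590
Group 7: 4029 × 0.938 = 3779
End of period: [4513, 2864, 3015, 14845, 15852, 15590, 3779]
— Period 4 —
Births: 3015 × 0.133 = 401, 15852 × 0.149 = 2362 ⇒ total 2763
Group 2: 4513 × 0.975 = 4400
Group 3: 2864 × 0.953 = 2729
Group 4: 3015 × 0.951 = 2867
Group 5: 14845 × 0.961 = 14266
Group 6: 15852 × 0.953 = 15107
Group 7: 15590 × 0.938 = 14623
End of period: [2763, 4400, 2729, 2867, 14266, 15107, 14623]
Total after period 4: 2763 + 4400 + 2729 + 2867 + 14266 + 15107 + 14623 = 56755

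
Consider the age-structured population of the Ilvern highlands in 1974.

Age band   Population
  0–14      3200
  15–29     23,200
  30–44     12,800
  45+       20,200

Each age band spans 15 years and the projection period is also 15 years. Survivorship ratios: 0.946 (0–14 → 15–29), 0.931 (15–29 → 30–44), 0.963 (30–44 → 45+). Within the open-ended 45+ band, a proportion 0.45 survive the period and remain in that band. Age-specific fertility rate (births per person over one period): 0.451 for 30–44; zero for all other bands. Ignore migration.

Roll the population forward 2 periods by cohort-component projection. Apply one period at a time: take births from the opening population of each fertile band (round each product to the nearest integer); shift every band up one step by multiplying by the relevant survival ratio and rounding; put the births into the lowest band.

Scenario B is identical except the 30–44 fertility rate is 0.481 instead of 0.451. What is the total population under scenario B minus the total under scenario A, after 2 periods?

(Groups numbered youngest = 1 to oldest = 4.)
Period 1.
Births: 12800 × 0.451 = 5773
Group 2: 3200 × 0.946 = 3027
Group 3: 23200 × 0.931 = 21599
Group 4: 12800 × 0.963 + 20200 × 0.45 = 12326 + 9090 = 21416
→ [5773, 3027, 21599, 21416]
Period 2.
Births: 21599 × 0.451 = 9741
Group 2: 5773 × 0.946 = 5461
Group 3: 3027 × 0.931 = 2818
Group 4: 21599 × 0.963 + 21416 × 0.45 = 20800 + 9637 = 30437
→ [9741, 5461, 2818, 30437]
Scenario A total after 2 periods: 48457
Scenario B projection —
Period 1.
Births: 12800 × 0.481 = 6157
Group 2: 3200 × 0.946 = 3027
Group 3: 23200 × 0.931 = 21599
Group 4: 12800 × 0.963 + 20200 × 0.45 = 12326 + 9090 = 21416
→ [6157, 3027, 21599, 21416]
Period 2.
Births: 21599 × 0.481 = 10389
Group 2: 6157 × 0.946 = 5825
Group 3: 3027 × 0.931 = 2818
Group 4: 21599 × 0.963 + 21416 × 0.45 = 20800 + 9637 = 30437
→ [10389, 5825, 2818, 30437]
Scenario B total after 2 periods: 49469
Difference B − A = 49469 − 48457 = 1012

1012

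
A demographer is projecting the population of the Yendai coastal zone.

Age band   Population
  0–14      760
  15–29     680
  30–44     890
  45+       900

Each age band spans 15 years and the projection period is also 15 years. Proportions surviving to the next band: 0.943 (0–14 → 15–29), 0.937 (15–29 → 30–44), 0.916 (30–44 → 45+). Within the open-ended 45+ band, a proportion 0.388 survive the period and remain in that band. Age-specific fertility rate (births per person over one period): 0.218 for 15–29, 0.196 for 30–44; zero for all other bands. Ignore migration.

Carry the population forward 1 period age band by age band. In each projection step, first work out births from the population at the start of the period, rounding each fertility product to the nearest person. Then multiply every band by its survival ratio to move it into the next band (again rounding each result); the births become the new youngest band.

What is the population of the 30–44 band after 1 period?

Numbering the groups 1..4 from youngest to oldest:
[period 1]
Births: 680 * 0.218 = 148  |  890 * 0.196 = 174 ⇒ total 322
Group 2: 760 * 0.943 = 717
Group 3: 680 * 0.937 = 637
Group 4: 890 * 0.916 + 900 * 0.388 = 815 + 349 = 1164
Population now: 0–14=322, 15–29=717, 30–44=637, 45+=1164

637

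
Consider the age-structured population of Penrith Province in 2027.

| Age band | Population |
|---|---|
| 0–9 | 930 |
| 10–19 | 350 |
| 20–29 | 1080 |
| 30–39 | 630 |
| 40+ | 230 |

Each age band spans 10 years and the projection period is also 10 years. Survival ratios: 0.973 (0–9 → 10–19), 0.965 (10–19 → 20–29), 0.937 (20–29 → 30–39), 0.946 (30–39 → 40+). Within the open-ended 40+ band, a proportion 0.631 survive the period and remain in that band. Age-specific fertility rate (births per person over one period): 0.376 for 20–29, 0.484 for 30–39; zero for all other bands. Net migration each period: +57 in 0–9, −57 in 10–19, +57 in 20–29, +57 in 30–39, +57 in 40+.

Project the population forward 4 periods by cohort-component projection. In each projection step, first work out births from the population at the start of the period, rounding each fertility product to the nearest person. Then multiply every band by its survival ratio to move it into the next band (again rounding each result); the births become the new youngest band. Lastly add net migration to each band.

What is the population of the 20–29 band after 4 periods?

(Bands numbered youngest = 1 to oldest = 5.)
Period 1.
Births: 1080 × 0.376 = 406  |  630 × 0.484 = 305 ⇒ total 711
Band 2: 930 × 0.973 = 905
Band 3: 350 × 0.965 = 338
Band 4: 1080 × 0.937 = 1012
Band 5: 630 × 0.946 + 230 × 0.631 = 596 + 145 = 741
Net migration: Band 1 + 57 → 768; Band 2 − 57 → 848; Band 3 + 57 → 395; Band 4 + 57 → 1069; Band 5 + 57 → 798
End of period: [768, 848, 395, 1069, 798]
Period 2.
Births: 395 × 0.376 = 149  |  1069 × 0.484 = 517 ⇒ total 666
Band 2: 768 × 0.973 = 747
Band 3: 848 × 0.965 = 818
Band 4: 395 × 0.937 = 370
Band 5: 1069 × 0.946 + 798 × 0.631 = 1011 + 504 = 1515
Net migration: Band 1 + 57 → 723; Band 2 − 57 → 690; Band 3 + 57 → 875; Band 4 + 57 → 427; Band 5 + 57 → 1572
End of period: [723, 690, 875, 427, 1572]
Period 3.
Births: 875 × 0.376 = 329  |  427 × 0.484 = 207 ⇒ total 536
Band 2: 723 × 0.973 = 703
Band 3: 690 × 0.965 = 666
Band 4: 875 × 0.937 = 820
Band 5: 427 × 0.946 + 1572 × 0.631 = 404 + 992 = 1396
Net migration: Band 1 + 57 → 593; Band 2 − 57 → 646; Band 3 + 57 → 723; Band 4 + 57 → 877; Band 5 + 57 → 1453
End of period: [593, 646, 723, 877, 1453]
Period 4.
Births: 723 × 0.376 = 272  |  877 × 0.484 = 424 ⇒ total 696
Band 2: 593 × 0.973 = 577
Band 3: 646 × 0.965 = 623
Band 4: 723 × 0.937 = 677
Band 5: 877 × 0.946 + 1453 × 0.631 = 830 + 917 = 1747
Net migration: Band 1 + 57 → 753; Band 2 − 57 → 520; Band 3 + 57 → 680; Band 4 + 57 → 734; Band 5 + 57 → 1804
End of period: [753, 520, 680, 734, 1804]

680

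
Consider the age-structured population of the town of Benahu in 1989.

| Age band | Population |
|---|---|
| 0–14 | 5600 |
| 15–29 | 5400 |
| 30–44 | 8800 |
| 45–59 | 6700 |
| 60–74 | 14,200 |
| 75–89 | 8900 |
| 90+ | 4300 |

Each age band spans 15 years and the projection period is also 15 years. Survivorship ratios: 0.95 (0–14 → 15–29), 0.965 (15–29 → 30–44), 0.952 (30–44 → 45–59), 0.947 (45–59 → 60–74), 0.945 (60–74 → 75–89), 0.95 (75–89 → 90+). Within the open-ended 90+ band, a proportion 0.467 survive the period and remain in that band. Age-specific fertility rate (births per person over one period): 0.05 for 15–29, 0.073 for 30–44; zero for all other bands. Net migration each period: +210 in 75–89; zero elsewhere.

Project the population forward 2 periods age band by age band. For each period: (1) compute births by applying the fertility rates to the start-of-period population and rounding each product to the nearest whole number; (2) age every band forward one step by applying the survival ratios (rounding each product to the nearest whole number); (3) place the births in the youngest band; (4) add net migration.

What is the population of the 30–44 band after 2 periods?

5134

Numbering the bands 1..7 from youngest to oldest:
Period 1:
Births: 5400 * 0.05 = 270  |  8800 * 0.073 = 642 → total 912
Band 2: 5600 * 0.95 = 5320
Band 3: 5400 * 0.965 = 5211
Band 4: 8800 * 0.952 = 8378
Band 5: 6700 * 0.947 = 6345
Band 6: 14200 * 0.945 = 13419
Band 7: 8900 * 0.95 + 4300 * 0.467 = 8455 + 2008 = 10463
Net migration: Band 6 + 210 → 13629
End of period: [912, 5320, 5211, 8378, 6345, 13629, 10463]
Period 2:
Births: 5320 * 0.05 = 266  |  5211 * 0.073 = 380 → total 646
Band 2: 912 * 0.95 = 866
Band 3: 5320 * 0.965 = 5134
Band 4: 5211 * 0.952 = 4961
Band 5: 8378 * 0.947 = 7934
Band 6: 6345 * 0.945 = 5996
Band 7: 13629 * 0.95 + 10463 * 0.467 = 12948 + 4886 = 17834
Net migration: Band 6 + 210 → 6206
End of period: [646, 866, 5134, 4961, 7934, 6206, 17834]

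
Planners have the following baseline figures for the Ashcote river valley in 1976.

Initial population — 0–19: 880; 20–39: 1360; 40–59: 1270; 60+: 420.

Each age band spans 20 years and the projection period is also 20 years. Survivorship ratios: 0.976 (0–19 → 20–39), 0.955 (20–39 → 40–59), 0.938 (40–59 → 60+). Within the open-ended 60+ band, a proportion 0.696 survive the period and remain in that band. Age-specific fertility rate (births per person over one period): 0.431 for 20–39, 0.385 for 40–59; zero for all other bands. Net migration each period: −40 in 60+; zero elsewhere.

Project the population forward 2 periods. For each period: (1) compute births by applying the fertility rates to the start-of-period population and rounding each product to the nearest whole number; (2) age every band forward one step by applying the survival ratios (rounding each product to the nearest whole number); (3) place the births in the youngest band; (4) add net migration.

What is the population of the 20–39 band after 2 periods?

1049

Numbering the groups 1..4 from youngest to oldest:
— Period 1 —
Births: 1360 × 0.431 = 586  |  1270 × 0.385 = 489 ⇒ total 1075
Group 2: 880 × 0.976 = 859
Group 3: 1360 × 0.955 = 1299
Group 4: 1270 × 0.938 + 420 × 0.696 = 1191 + 292 = 1483
Net migration: Group 4 − 40 → 1443
→ [1075, 859, 1299, 1443]
— Period 2 —
Births: 859 × 0.431 = 370  |  1299 × 0.385 = 500 ⇒ total 870
Group 2: 1075 × 0.976 = 1049
Group 3: 859 × 0.955 = 820
Group 4: 1299 × 0.938 + 1443 × 0.696 = 1218 + 1004 = 2222
Net migration: Group 4 − 40 → 2182
→ [870, 1049, 820, 2182]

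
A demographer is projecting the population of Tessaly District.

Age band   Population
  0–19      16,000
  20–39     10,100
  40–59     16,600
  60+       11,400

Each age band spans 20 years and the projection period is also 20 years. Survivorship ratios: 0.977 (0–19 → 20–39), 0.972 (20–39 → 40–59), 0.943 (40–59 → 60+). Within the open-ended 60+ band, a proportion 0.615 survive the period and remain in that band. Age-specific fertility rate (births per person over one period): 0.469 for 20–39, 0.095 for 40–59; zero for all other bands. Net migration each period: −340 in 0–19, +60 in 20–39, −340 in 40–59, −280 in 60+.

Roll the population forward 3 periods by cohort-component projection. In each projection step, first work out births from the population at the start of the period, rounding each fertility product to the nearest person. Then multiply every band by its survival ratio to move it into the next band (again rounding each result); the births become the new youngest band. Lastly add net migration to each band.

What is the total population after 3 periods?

44607

Period 1:
Births: 10100 × 0.469 = 4737 ; 16600 × 0.095 = 1577 → 6314
20–39: 16000 × 0.977 = 15632
40–59: 10100 × 0.972 = 9817
60+: 16600 × 0.943 + 11400 × 0.615 = 15654 + 7011 = 22665
Net migration: 0–19 − 340 → 5974; 20–39 + 60 → 15692; 40–59 − 340 → 9477; 60+ − 280 → 22385
Population now: 0–19=5974, 20–39=15692, 40–59=9477, 60+=22385
Period 2:
Births: 15692 × 0.469 = 7360 ; 9477 × 0.095 = 900 → 8260
20–39: 5974 × 0.977 = 5837
40–59: 15692 × 0.972 = 15253
60+: 9477 × 0.943 + 22385 × 0.615 = 8937 + 13767 = 22704
Net migration: 0–19 − 340 → 7920; 20–39 + 60 → 5897; 40–59 − 340 → 14913; 60+ − 280 → 22424
Population now: 0–19=7920, 20–39=5897, 40–59=14913, 60+=22424
Period 3:
Births: 5897 × 0.469 = 2766 ; 14913 × 0.095 = 1417 → 4183
20–39: 7920 × 0.977 = 7738
40–59: 5897 × 0.972 = 5732
60+: 14913 × 0.943 + 22424 × 0.615 = 14063 + 13791 = 27854
Net migration: 0–19 − 340 → 3843; 20–39 + 60 → 7798; 40–59 − 340 → 5392; 60+ − 280 → 27574
Population now: 0–19=3843, 20–39=7798, 40–59=5392, 60+=27574
Total after period 3: 3843 + 7798 + 5392 + 27574 = 44607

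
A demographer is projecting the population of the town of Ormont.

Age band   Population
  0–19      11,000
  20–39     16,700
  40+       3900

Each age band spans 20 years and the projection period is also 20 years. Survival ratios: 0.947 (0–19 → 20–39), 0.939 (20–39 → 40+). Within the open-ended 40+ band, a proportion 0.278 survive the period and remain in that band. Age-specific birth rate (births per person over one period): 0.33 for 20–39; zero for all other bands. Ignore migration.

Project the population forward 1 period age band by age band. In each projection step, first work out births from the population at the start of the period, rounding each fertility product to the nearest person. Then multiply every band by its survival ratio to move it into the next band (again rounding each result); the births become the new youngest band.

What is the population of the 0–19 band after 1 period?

— Period 1 —
Births: 16700 × 0.33 = 5511
20–39: 11000 × 0.947 = 10417
40+: 16700 × 0.939 + 3900 × 0.278 = 15681 + 1084 = 16765
Giving 5511 / 10417 / 16765.

5511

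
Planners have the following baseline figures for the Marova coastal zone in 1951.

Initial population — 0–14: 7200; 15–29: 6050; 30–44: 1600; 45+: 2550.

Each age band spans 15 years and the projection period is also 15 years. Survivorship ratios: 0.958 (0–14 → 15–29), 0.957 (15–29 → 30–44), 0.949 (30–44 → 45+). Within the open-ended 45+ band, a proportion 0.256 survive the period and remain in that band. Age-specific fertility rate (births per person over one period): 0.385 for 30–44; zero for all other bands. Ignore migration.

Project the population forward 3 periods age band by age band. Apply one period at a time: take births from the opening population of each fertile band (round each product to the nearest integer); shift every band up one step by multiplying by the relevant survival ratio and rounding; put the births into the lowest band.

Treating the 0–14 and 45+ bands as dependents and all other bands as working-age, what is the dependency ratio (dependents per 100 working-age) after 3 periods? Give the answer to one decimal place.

383.5

— Period 1 —
Births: 1600 * 0.385 = 616
15–29: 7200 * 0.958 = 6898
30–44: 6050 * 0.957 = 5790
45+: 1600 * 0.949 + 2550 * 0.256 = 1518 + 653 = 2171
Giving 616 / 6898 / 5790 / 2171.
— Period 2 —
Births: 5790 * 0.385 = 2229
15–29: 616 * 0.958 = 590
30–44: 6898 * 0.957 = 6601
45+: 5790 * 0.949 + 2171 * 0.256 = 5495 + 556 = 6051
Giving 2229 / 590 / 6601 / 6051.
— Period 3 —
Births: 6601 * 0.385 = 2541
15–29: 2229 * 0.958 = 2135
30–44: 590 * 0.957 = 565
45+: 6601 * 0.949 + 6051 * 0.256 = 6264 + 1549 = 7813
Giving 2541 / 2135 / 565 / 7813.
Dependents (band 0–14 + band 45+) = 2541 + 7813 = 10354; working-age = 2700; ratio = 10354/2700 × 100 = 383.5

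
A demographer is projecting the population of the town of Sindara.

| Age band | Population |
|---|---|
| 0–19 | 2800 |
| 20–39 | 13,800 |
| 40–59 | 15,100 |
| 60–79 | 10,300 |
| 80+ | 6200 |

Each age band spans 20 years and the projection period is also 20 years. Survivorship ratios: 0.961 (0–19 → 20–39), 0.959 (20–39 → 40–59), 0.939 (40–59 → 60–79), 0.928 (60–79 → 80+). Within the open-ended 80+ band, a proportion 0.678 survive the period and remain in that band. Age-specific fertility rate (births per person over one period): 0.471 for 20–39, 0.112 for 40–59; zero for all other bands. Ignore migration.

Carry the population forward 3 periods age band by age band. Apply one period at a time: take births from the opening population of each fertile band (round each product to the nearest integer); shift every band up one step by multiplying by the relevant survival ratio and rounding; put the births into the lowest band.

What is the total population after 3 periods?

43392

Period 1.
Births: 13800 × 0.471 = 6500 ; 15100 × 0.112 = 1691 ⇒ total 8191
20–39: 2800 × 0.961 = 2691
40–59: 13800 × 0.959 = 13234
60–79: 15100 × 0.939 = 14179
80+: 10300 × 0.928 + 6200 × 0.678 = 9558 + 4204 = 13762
Population now: 0–19=8191, 20–39=2691, 40–59=13234, 60–79=14179, 80+=13762
Period 2.
Births: 2691 × 0.471 = 1267 ; 13234 × 0.112 = 1482 ⇒ total 2749
20–39: 8191 × 0.961 = 7872
40–59: 2691 × 0.959 = 2581
60–79: 13234 × 0.939 = 12427
80+: 14179 × 0.928 + 13762 × 0.678 = 13158 + 9331 = 22489
Population now: 0–19=2749, 20–39=7872, 40–59=2581, 60–79=12427, 80+=22489
Period 3.
Births: 7872 × 0.471 = 3708 ; 2581 × 0.112 = 289 ⇒ total 3997
20–39: 2749 × 0.961 = 2642
40–59: 7872 × 0.959 = 7549
60–79: 2581 × 0.939 = 2424
80+: 12427 × 0.928 + 22489 × 0.678 = 11532 + 15248 = 26780
Population now: 0–19=3997, 20–39=2642, 40–59=7549, 60–79=2424, 80+=26780
Total after period 3: 3997 + 2642 + 7549 + 2424 + 26780 = 43392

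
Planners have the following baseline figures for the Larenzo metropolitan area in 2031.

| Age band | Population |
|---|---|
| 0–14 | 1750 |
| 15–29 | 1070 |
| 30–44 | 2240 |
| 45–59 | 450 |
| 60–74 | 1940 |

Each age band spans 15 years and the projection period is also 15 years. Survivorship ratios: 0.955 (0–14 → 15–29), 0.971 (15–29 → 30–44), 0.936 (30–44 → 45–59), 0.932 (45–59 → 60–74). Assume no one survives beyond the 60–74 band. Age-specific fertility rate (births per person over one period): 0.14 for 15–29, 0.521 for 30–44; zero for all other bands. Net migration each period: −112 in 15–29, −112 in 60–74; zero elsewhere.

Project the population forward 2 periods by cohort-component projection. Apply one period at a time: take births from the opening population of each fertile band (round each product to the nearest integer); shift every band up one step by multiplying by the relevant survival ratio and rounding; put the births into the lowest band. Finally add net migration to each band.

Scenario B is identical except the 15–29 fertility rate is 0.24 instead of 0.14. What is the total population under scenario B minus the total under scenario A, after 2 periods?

258

Period 1.
Births: 1070 × 0.14 = 150, 2240 × 0.521 = 1167 ⇒ total 1317
15–29: 1750 × 0.955 = 1671
30–44: 1070 × 0.971 = 1039
45–59: 2240 × 0.936 = 2097
60–74: 450 × 0.932 = 419
Net migration: 15–29 − 112 → 1559; 60–74 − 112 → 307
→ [1317, 1559, 1039, 2097, 307]
Period 2.
Births: 1559 × 0.14 = 218, 1039 × 0.521 = 541 ⇒ total 759
15–29: 1317 × 0.955 = 1258
30–44: 1559 × 0.971 = 1514
45–59: 1039 × 0.936 = 973
60–74: 2097 × 0.932 = 1954
Net migration: 15–29 − 112 → 1146; 60–74 − 112 → 1842
→ [759, 1146, 1514, 973, 1842]
Scenario A total after 2 periods: 6234
Scenario B projection —
Period 1.
Births: 1070 × 0.24 = 257, 2240 × 0.521 = 1167 ⇒ total 1424
15–29: 1750 × 0.955 = 1671
30–44: 1070 × 0.971 = 1039
45–59: 2240 × 0.936 = 2097
60–74: 450 × 0.932 = 419
Net migration: 15–29 − 112 → 1559; 60–74 − 112 → 307
→ [1424, 1559, 1039, 2097, 307]
Period 2.
Births: 1559 × 0.24 = 374, 1039 × 0.521 = 541 ⇒ total 915
15–29: 1424 × 0.955 = 1360
30–44: 1559 × 0.971 = 1514
45–59: 1039 × 0.936 = 973
60–74: 2097 × 0.932 = 1954
Net migration: 15–29 − 112 → 1248; 60–74 − 112 → 1842
→ [915, 1248, 1514, 973, 1842]
Scenario B total after 2 periods: 6492
Difference B − A = 6492 − 6234 = 258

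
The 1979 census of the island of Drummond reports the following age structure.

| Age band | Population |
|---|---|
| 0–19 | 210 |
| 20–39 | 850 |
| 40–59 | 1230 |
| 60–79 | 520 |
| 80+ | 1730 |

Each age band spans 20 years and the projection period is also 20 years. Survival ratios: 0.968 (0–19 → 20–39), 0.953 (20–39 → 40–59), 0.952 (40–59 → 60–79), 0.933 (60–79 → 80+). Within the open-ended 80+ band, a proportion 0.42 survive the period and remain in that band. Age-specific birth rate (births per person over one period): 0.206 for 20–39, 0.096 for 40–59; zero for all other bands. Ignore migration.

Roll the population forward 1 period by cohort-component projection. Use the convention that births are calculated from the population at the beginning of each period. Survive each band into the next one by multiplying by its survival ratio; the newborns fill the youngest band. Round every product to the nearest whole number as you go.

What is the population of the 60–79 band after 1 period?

Let band 1 be 0–19 through band 5 = 80+.
After projecting period 1:
Births: 850 * 0.206 = 175, 1230 * 0.096 = 118 — total 293
Band 2: 210 * 0.968 = 203
Band 3: 850 * 0.953 = 810
Band 4: 1230 * 0.952 = 1171
Band 5: 520 * 0.933 + 1730 * 0.42 = 485 + 727 = 1212
Population now: 0–19=293, 20–39=203, 40–59=810, 60–79=1171, 80+=1212

1171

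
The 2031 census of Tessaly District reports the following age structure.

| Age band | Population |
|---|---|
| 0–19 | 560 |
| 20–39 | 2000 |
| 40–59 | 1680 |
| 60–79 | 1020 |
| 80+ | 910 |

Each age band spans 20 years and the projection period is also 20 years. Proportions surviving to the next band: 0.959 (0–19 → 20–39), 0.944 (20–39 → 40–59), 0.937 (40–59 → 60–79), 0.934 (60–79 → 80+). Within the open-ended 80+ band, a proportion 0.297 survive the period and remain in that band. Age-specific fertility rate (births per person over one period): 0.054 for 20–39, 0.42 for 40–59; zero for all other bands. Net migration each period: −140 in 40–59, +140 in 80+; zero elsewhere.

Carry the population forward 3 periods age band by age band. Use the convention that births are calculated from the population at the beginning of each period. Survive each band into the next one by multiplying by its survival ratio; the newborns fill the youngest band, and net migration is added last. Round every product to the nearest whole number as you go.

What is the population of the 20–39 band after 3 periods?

732

[period 1]
Births: 2000 × 0.054 = 108  |  1680 × 0.42 = 706 — total 814
20–39: 560 × 0.959 = 537
40–59: 2000 × 0.944 = 1888
60–79: 1680 × 0.937 = 1574
80+: 1020 × 0.934 + 910 × 0.297 = 953 + 270 = 1223
Net migration: 40–59 − 140 → 1748; 80+ + 140 → 1363
→ [814, 537, 1748, 1574, 1363]
[period 2]
Births: 537 × 0.054 = 29  |  1748 × 0.42 = 734 — total 763
20–39: 814 × 0.959 = 781
40–59: 537 × 0.944 = 507
60–79: 1748 × 0.937 = 1638
80+: 1574 × 0.934 + 1363 × 0.297 = 1470 + 405 = 1875
Net migration: 40–59 − 140 → 367; 80+ + 140 → 2015
→ [763, 781, 367, 1638, 2015]
[period 3]
Births: 781 × 0.054 = 42  |  367 × 0.42 = 154 — total 196
20–39: 763 × 0.959 = 732
40–59: 781 × 0.944 = 737
60–79: 367 × 0.937 = 344
80+: 1638 × 0.934 + 2015 × 0.297 = 1530 + 598 = 2128
Net migration: 40–59 − 140 → 597; 80+ + 140 → 2268
→ [196, 732, 597, 344, 2268]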